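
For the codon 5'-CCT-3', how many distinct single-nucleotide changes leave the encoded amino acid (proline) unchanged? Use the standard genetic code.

3

Position 1: none → 0 synonymous.
Position 2: none → 0 synonymous.
Position 3: CCC, CCA, CCG → 3 synonymous.
Total: 0 + 0 + 3 = 3.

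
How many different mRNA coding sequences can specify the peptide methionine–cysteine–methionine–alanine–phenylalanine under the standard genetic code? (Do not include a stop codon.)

16

Met: 1 codon.
Cys: 2 codons.
Met: 1 codon.
Ala: 4 codons.
Phe: 2 codons.
1 × 2 × 1 × 4 × 2 = 16.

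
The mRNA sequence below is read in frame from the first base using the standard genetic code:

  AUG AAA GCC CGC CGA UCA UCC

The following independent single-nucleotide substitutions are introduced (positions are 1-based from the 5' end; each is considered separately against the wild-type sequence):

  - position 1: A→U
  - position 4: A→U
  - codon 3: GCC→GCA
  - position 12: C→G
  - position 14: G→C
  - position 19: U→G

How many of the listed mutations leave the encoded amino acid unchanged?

Codon 1: AUG (Met) → UUG (Leu) — missense.
Codon 2: AAA (Lys) → UAA (Stop) — nonsense.
Codon 3: GCC (Ala) → GCA (Ala) — synonymous.
Codon 4: CGC (Arg) → CGG (Arg) — synonymous.
Codon 5: CGA (Arg) → CCA (Pro) — missense.
Codon 7: UCC (Ser) → GCC (Ala) — missense.
Synonymous: 2 of 6.

2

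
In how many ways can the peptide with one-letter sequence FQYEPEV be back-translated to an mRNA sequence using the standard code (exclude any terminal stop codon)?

Phe: 2 codons.
Gln: 2 codons.
Tyr: 2 codons.
Glu: 2 codons.
Pro: 4 codons.
Glu: 2 codons.
Val: 4 codons.
2 × 2 × 2 × 2 × 4 × 2 × 4 = 512.

512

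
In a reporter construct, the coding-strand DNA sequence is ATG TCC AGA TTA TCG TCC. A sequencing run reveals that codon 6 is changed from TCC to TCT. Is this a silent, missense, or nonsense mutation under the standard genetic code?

Position 18 falls in codon 6: TCC → Ser.
After the substitution the codon is TCT → Ser.
Both encode Ser, so the change is synonymous.

silent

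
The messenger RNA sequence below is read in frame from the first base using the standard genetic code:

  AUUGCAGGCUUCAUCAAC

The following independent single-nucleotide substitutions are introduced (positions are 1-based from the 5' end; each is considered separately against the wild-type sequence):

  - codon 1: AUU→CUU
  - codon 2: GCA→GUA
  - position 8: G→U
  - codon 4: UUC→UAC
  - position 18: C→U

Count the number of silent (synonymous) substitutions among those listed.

1

Codon 1: AUU (Ile) → CUU (Leu) — missense.
Codon 2: GCA (Ala) → GUA (Val) — missense.
Codon 3: GGC (Gly) → GUC (Val) — missense.
Codon 4: UUC (Phe) → UAC (Tyr) — missense.
Codon 6: AAC (Asn) → AAU (Asn) — synonymous.
Synonymous: 1 of 5.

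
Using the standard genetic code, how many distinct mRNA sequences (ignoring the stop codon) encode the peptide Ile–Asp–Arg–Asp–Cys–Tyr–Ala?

Ile: 3 codons.
Asp: 2 codons.
Arg: 6 codons.
Asp: 2 codons.
Cys: 2 codons.
Tyr: 2 codons.
Ala: 4 codons.
3 × 2 × 6 × 2 × 2 × 2 × 4 = 1152.

1152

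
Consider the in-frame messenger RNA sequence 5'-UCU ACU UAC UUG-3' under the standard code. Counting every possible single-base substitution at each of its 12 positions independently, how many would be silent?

Codon 1 (UCU, Ser): 3 synonymous substitutions.
Codon 2 (ACU, Thr): 3 synonymous substitutions.
Codon 3 (UAC, Tyr): 1 synonymous substitution.
Codon 4 (UUG, Leu): 2 synonymous substitutions.
Total: 3 + 3 + 1 + 2 = 9.

9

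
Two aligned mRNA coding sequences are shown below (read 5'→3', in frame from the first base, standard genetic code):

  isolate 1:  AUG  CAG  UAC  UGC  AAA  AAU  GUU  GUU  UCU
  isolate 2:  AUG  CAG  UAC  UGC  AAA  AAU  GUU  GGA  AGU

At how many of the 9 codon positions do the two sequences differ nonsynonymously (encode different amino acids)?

1

Codon 1: AUG Met / AUG Met — identical.
Codon 2: CAG Gln / CAG Gln — identical.
Codon 3: UAC Tyr / UAC Tyr — identical.
Codon 4: UGC Cys / UGC Cys — identical.
Codon 5: AAA Lys / AAA Lys — identical.
Codon 6: AAU Asn / AAU Asn — identical.
Codon 7: GUU Val / GUU Val — identical.
Codon 8: GUU Val / GGA Gly — nonsynonymous.
Codon 9: UCU Ser / AGU Ser — synonymous.
Nonsynonymous differences: 1.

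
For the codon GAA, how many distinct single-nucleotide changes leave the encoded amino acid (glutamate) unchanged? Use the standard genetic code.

1

Position 1: none → 0 synonymous.
Position 2: none → 0 synonymous.
Position 3: GAG → 1 synonymous.
Total: 0 + 0 + 1 = 1.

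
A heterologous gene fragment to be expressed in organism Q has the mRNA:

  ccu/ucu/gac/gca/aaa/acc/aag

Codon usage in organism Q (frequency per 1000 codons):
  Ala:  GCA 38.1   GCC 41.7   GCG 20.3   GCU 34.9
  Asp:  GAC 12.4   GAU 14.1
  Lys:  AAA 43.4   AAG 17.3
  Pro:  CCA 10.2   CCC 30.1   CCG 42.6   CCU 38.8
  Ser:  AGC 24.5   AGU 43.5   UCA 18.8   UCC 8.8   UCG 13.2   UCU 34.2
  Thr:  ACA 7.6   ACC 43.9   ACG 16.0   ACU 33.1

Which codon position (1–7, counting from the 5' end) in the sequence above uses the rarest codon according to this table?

Codon 1 CCU (Pro): 38.8 per 1000.
Codon 2 UCU (Ser): 34.2 per 1000.
Codon 3 GAC (Asp): 12.4 per 1000.
Codon 4 GCA (Ala): 38.1 per 1000.
Codon 5 AAA (Lys): 43.4 per 1000.
Codon 6 ACC (Thr): 43.9 per 1000.
Codon 7 AAG (Lys): 17.3 per 1000.
Lowest frequency is 12.4 at codon 3.

3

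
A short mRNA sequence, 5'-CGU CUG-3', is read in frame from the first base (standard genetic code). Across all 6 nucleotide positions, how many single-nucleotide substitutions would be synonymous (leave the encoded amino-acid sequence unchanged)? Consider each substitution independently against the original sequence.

7

Codon 1 (CGU, Arg): 3 synonymous substitutions.
Codon 2 (CUG, Leu): 4 synonymous substitutions.
Total: 3 + 4 = 7.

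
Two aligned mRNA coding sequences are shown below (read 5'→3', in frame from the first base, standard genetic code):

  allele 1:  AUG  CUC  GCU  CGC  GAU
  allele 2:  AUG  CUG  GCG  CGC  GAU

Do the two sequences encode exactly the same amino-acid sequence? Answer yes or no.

Codon 1: AUG Met / AUG Met — identical.
Codon 2: CUC Leu / CUG Leu — synonymous.
Codon 3: GCU Ala / GCG Ala — synonymous.
Codon 4: CGC Arg / CGC Arg — identical.
Codon 5: GAU Asp / GAU Asp — identical.
Nonsynonymous differences: 0 → same protein.

yes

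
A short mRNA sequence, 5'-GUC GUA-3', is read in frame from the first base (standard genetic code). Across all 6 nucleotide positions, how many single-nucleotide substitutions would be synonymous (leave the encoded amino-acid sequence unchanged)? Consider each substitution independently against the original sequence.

Codon 1 (GUC, Val): 3 synonymous substitutions.
Codon 2 (GUA, Val): 3 synonymous substitutions.
Total: 3 + 3 = 6.

6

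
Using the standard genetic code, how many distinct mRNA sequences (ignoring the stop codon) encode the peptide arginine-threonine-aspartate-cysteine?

96

Arg: 6 codons.
Thr: 4 codons.
Asp: 2 codons.
Cys: 2 codons.
6 × 4 × 2 × 2 = 96.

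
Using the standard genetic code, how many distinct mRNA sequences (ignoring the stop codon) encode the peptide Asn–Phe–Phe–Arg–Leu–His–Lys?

1152

Asn: 2 codons.
Phe: 2 codons.
Phe: 2 codons.
Arg: 6 codons.
Leu: 6 codons.
His: 2 codons.
Lys: 2 codons.
2 × 2 × 2 × 6 × 6 × 2 × 2 = 1152.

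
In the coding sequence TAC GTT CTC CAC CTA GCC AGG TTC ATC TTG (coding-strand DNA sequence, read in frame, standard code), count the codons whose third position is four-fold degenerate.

Codon 1 TAC (Tyr): third position 2-fold.
Codon 2 GTT (Val): third position 4-fold.
Codon 3 CTC (Leu): third position 4-fold.
Codon 4 CAC (His): third position 2-fold.
Codon 5 CTA (Leu): third position 4-fold.
Codon 6 GCC (Ala): third position 4-fold.
Codon 7 AGG (Arg): third position 2-fold.
Codon 8 TTC (Phe): third position 2-fold.
Codon 9 ATC (Ile): third position 3-fold.
Codon 10 TTG (Leu): third position 2-fold.
Four-fold degenerate third positions: 4.

4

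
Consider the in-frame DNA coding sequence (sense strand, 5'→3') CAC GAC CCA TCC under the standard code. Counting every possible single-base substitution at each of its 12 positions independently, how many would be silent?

Codon 1 (CAC, His): 1 synonymous substitution.
Codon 2 (GAC, Asp): 1 synonymous substitution.
Codon 3 (CCA, Pro): 3 synonymous substitutions.
Codon 4 (TCC, Ser): 3 synonymous substitutions.
Total: 1 + 1 + 3 + 3 = 8.

8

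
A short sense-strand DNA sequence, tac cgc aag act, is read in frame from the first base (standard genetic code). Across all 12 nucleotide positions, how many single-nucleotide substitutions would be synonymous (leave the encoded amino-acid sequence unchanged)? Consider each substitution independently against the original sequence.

8

Codon 1 (TAC, Tyr): 1 synonymous substitution.
Codon 2 (CGC, Arg): 3 synonymous substitutions.
Codon 3 (AAG, Lys): 1 synonymous substitution.
Codon 4 (ACT, Thr): 3 synonymous substitutions.
Total: 1 + 3 + 1 + 3 = 8.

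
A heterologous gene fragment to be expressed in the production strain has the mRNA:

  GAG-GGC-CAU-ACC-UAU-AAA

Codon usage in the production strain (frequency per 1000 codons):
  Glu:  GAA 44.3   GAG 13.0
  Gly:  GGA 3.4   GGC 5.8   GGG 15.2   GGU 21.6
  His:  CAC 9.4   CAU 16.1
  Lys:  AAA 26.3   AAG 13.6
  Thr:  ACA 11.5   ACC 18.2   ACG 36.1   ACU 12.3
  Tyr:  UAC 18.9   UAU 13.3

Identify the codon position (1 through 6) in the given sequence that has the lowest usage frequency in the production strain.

2

Codon 1 GAG (Glu): 13.0 per 1000.
Codon 2 GGC (Gly): 5.8 per 1000.
Codon 3 CAU (His): 16.1 per 1000.
Codon 4 ACC (Thr): 18.2 per 1000.
Codon 5 UAU (Tyr): 13.3 per 1000.
Codon 6 AAA (Lys): 26.3 per 1000.
Lowest frequency is 5.8 at codon 2.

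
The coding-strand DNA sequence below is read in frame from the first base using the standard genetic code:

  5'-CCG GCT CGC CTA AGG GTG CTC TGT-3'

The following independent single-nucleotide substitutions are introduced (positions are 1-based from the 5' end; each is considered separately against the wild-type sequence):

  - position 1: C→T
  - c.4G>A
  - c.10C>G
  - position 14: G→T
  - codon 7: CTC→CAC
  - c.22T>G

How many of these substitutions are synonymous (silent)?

Codon 1: CCG (Pro) → TCG (Ser) — missense.
Codon 2: GCT (Ala) → ACT (Thr) — missense.
Codon 4: CTA (Leu) → GTA (Val) — missense.
Codon 5: AGG (Arg) → ATG (Met) — missense.
Codon 7: CTC (Leu) → CAC (His) — missense.
Codon 8: TGT (Cys) → GGT (Gly) — missense.
Synonymous: 0 of 6.

0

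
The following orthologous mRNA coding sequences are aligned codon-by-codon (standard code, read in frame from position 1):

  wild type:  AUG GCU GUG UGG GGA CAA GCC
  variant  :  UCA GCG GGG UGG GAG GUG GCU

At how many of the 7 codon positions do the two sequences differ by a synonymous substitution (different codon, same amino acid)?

Codon 1: AUG Met / UCA Ser — nonsynonymous.
Codon 2: GCU Ala / GCG Ala — synonymous.
Codon 3: GUG Val / GGG Gly — nonsynonymous.
Codon 4: UGG Trp / UGG Trp — identical.
Codon 5: GGA Gly / GAG Glu — nonsynonymous.
Codon 6: CAA Gln / GUG Val — nonsynonymous.
Codon 7: GCC Ala / GCU Ala — synonymous.
Synonymous differences: 2.

2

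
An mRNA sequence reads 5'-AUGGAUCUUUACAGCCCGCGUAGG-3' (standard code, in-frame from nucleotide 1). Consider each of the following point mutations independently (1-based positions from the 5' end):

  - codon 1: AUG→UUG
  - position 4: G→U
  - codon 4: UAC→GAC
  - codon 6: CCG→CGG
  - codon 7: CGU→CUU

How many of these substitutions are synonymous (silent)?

0

Codon 1: AUG (Met) → UUG (Leu) — missense.
Codon 2: GAU (Asp) → UAU (Tyr) — missense.
Codon 4: UAC (Tyr) → GAC (Asp) — missense.
Codon 6: CCG (Pro) → CGG (Arg) — missense.
Codon 7: CGU (Arg) → CUU (Leu) — missense.
Synonymous: 0 of 5.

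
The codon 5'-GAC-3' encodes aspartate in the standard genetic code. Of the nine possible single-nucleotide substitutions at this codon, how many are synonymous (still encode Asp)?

Position 1: none → 0 synonymous.
Position 2: none → 0 synonymous.
Position 3: GAU → 1 synonymous.
Total: 0 + 0 + 1 = 1.

1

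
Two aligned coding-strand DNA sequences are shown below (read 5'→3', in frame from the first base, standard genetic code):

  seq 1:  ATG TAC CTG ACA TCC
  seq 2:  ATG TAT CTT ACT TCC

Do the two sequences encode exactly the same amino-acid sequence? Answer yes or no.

Codon 1: ATG Met / ATG Met — identical.
Codon 2: TAC Tyr / TAT Tyr — synonymous.
Codon 3: CTG Leu / CTT Leu — synonymous.
Codon 4: ACA Thr / ACT Thr — synonymous.
Codon 5: TCC Ser / TCC Ser — identical.
Nonsynonymous differences: 0 → same protein.

yes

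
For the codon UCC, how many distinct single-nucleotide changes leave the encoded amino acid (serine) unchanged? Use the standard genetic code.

3

Position 1: none → 0 synonymous.
Position 2: none → 0 synonymous.
Position 3: UCU, UCA, UCG → 3 synonymous.
Total: 0 + 0 + 3 = 3.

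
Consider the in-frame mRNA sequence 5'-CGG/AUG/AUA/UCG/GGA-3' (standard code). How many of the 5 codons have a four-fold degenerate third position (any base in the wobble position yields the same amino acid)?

3

Codon 1 CGG (Arg): third position 4-fold.
Codon 2 AUG (Met): third position 1-fold.
Codon 3 AUA (Ile): third position 3-fold.
Codon 4 UCG (Ser): third position 4-fold.
Codon 5 GGA (Gly): third position 4-fold.
Four-fold degenerate third positions: 3.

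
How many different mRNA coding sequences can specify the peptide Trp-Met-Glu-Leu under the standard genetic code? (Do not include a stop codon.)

Trp: 1 codon.
Met: 1 codon.
Glu: 2 codons.
Leu: 6 codons.
1 × 1 × 2 × 6 = 12.

12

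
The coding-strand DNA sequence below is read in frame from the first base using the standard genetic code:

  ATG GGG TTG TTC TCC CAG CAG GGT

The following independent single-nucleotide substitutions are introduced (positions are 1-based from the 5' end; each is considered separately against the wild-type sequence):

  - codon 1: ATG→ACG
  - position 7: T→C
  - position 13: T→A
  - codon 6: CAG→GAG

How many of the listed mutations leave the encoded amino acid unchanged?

1

Codon 1: ATG (Met) → ACG (Thr) — missense.
Codon 3: TTG (Leu) → CTG (Leu) — synonymous.
Codon 5: TCC (Ser) → ACC (Thr) — missense.
Codon 6: CAG (Gln) → GAG (Glu) — missense.
Synonymous: 1 of 4.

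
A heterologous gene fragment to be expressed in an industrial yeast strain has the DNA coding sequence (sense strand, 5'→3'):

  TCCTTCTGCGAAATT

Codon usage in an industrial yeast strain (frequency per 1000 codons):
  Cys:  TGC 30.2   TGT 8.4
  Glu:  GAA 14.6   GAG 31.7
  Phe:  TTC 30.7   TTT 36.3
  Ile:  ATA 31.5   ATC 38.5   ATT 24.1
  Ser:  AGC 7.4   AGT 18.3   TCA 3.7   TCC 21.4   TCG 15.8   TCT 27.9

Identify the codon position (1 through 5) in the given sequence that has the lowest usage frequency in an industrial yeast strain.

4

Codon 1 TCC (Ser): 21.4 per 1000.
Codon 2 TTC (Phe): 30.7 per 1000.
Codon 3 TGC (Cys): 30.2 per 1000.
Codon 4 GAA (Glu): 14.6 per 1000.
Codon 5 ATT (Ile): 24.1 per 1000.
Lowest frequency is 14.6 at codon 4.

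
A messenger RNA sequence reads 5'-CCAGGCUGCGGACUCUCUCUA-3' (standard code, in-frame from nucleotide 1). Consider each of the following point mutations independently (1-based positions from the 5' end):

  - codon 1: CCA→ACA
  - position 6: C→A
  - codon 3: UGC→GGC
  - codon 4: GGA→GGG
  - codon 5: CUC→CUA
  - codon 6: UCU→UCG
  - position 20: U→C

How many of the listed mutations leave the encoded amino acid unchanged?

4

Codon 1: CCA (Pro) → ACA (Thr) — missense.
Codon 2: GGC (Gly) → GGA (Gly) — synonymous.
Codon 3: UGC (Cys) → GGC (Gly) — missense.
Codon 4: GGA (Gly) → GGG (Gly) — synonymous.
Codon 5: CUC (Leu) → CUA (Leu) — synonymous.
Codon 6: UCU (Ser) → UCG (Ser) — synonymous.
Codon 7: CUA (Leu) → CCA (Pro) — missense.
Synonymous: 4 of 7.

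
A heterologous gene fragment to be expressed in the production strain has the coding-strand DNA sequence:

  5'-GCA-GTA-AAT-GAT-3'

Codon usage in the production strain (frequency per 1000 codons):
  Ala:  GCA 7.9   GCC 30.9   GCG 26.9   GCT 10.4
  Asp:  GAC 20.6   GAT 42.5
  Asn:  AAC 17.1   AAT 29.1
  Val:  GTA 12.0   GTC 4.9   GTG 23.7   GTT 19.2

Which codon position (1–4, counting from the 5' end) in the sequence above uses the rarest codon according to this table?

Codon 1 GCA (Ala): 7.9 per 1000.
Codon 2 GTA (Val): 12.0 per 1000.
Codon 3 AAT (Asn): 29.1 per 1000.
Codon 4 GAT (Asp): 42.5 per 1000.
Lowest frequency is 7.9 at codon 1.

1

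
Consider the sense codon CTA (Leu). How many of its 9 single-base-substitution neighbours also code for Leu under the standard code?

4

Position 1: TTA → 1 synonymous.
Position 2: none → 0 synonymous.
Position 3: CTT, CTC, CTG → 3 synonymous.
Total: 1 + 0 + 3 = 4.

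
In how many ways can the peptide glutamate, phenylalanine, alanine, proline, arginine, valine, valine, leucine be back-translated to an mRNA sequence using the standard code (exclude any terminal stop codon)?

36864

Glu: 2 codons.
Phe: 2 codons.
Ala: 4 codons.
Pro: 4 codons.
Arg: 6 codons.
Val: 4 codons.
Val: 4 codons.
Leu: 6 codons.
2 × 2 × 4 × 4 × 6 × 4 × 4 × 6 = 36864.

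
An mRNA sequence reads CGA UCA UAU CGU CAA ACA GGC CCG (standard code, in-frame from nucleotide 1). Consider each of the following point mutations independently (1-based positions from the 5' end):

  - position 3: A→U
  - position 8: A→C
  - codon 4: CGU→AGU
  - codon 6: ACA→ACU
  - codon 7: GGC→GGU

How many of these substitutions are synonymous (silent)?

3

Codon 1: CGA (Arg) → CGU (Arg) — synonymous.
Codon 3: UAU (Tyr) → UCU (Ser) — missense.
Codon 4: CGU (Arg) → AGU (Ser) — missense.
Codon 6: ACA (Thr) → ACU (Thr) — synonymous.
Codon 7: GGC (Gly) → GGU (Gly) — synonymous.
Synonymous: 3 of 5.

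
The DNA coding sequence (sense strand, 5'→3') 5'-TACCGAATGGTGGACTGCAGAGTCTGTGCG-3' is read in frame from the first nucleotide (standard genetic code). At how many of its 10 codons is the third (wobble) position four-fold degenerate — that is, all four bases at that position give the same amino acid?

4

Codon 1 TAC (Tyr): third position 2-fold.
Codon 2 CGA (Arg): third position 4-fold.
Codon 3 ATG (Met): third position 1-fold.
Codon 4 GTG (Val): third position 4-fold.
Codon 5 GAC (Asp): third position 2-fold.
Codon 6 TGC (Cys): third position 2-fold.
Codon 7 AGA (Arg): third position 2-fold.
Codon 8 GTC (Val): third position 4-fold.
Codon 9 TGT (Cys): third position 2-fold.
Codon 10 GCG (Ala): third position 4-fold.
Four-fold degenerate third positions: 4.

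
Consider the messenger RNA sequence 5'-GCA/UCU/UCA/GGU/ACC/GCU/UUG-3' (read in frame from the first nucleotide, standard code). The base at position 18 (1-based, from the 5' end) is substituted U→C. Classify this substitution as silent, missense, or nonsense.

Position 18 falls in codon 6: GCU → Ala.
After the substitution the codon is GCC → Ala.
Both encode Ala, so the change is synonymous.

silent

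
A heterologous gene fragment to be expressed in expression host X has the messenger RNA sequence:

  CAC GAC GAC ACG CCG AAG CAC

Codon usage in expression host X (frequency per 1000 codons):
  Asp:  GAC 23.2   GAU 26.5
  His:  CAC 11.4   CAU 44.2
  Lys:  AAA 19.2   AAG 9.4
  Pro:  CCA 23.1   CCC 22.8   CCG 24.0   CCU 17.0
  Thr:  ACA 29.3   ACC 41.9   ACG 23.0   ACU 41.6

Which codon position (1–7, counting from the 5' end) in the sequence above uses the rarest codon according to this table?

Codon 1 CAC (His): 11.4 per 1000.
Codon 2 GAC (Asp): 23.2 per 1000.
Codon 3 GAC (Asp): 23.2 per 1000.
Codon 4 ACG (Thr): 23.0 per 1000.
Codon 5 CCG (Pro): 24.0 per 1000.
Codon 6 AAG (Lys): 9.4 per 1000.
Codon 7 CAC (His): 11.4 per 1000.
Lowest frequency is 9.4 at codon 6.

6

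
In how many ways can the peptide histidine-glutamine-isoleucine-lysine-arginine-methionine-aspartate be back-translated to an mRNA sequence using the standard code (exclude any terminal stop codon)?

His: 2 codons.
Gln: 2 codons.
Ile: 3 codons.
Lys: 2 codons.
Arg: 6 codons.
Met: 1 codon.
Asp: 2 codons.
2 × 2 × 3 × 2 × 6 × 1 × 2 = 288.

288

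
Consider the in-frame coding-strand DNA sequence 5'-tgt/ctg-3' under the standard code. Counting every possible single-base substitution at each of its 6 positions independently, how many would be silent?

5

Codon 1 (TGT, Cys): 1 synonymous substitution.
Codon 2 (CTG, Leu): 4 synonymous substitutions.
Total: 1 + 4 = 5.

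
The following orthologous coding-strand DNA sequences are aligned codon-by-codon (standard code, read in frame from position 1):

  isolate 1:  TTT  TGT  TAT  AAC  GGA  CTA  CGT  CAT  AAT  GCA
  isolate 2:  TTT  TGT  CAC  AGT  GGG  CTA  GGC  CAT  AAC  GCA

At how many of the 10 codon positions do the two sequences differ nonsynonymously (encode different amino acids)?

3

Codon 1: TTT Phe / TTT Phe — identical.
Codon 2: TGT Cys / TGT Cys — identical.
Codon 3: TAT Tyr / CAC His — nonsynonymous.
Codon 4: AAC Asn / AGT Ser — nonsynonymous.
Codon 5: GGA Gly / GGG Gly — synonymous.
Codon 6: CTA Leu / CTA Leu — identical.
Codon 7: CGT Arg / GGC Gly — nonsynonymous.
Codon 8: CAT His / CAT His — identical.
Codon 9: AAT Asn / AAC Asn — synonymous.
Codon 10: GCA Ala / GCA Ala — identical.
Nonsynonymous differences: 3.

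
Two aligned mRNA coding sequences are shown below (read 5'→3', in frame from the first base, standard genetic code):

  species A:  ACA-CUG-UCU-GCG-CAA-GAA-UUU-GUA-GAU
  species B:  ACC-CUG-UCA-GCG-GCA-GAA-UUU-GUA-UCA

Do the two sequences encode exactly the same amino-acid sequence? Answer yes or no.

no

Codon 1: ACA Thr / ACC Thr — synonymous.
Codon 2: CUG Leu / CUG Leu — identical.
Codon 3: UCU Ser / UCA Ser — synonymous.
Codon 4: GCG Ala / GCG Ala — identical.
Codon 5: CAA Gln / GCA Ala — nonsynonymous.
Codon 6: GAA Glu / GAA Glu — identical.
Codon 7: UUU Phe / UUU Phe — identical.
Codon 8: GUA Val / GUA Val — identical.
Codon 9: GAU Asp / UCA Ser — nonsynonymous.
Nonsynonymous differences: 2 → different protein.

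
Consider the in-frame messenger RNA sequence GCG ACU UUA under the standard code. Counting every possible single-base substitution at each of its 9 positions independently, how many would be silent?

8

Codon 1 (GCG, Ala): 3 synonymous substitutions.
Codon 2 (ACU, Thr): 3 synonymous substitutions.
Codon 3 (UUA, Leu): 2 synonymous substitutions.
Total: 3 + 3 + 2 = 8.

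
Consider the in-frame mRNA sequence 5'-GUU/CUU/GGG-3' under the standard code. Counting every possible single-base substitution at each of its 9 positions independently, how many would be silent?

9

Codon 1 (GUU, Val): 3 synonymous substitutions.
Codon 2 (CUU, Leu): 3 synonymous substitutions.
Codon 3 (GGG, Gly): 3 synonymous substitutions.
Total: 3 + 3 + 3 = 9.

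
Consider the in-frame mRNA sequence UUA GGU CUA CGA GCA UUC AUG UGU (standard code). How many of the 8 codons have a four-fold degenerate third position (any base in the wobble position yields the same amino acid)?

Codon 1 UUA (Leu): third position 2-fold.
Codon 2 GGU (Gly): third position 4-fold.
Codon 3 CUA (Leu): third position 4-fold.
Codon 4 CGA (Arg): third position 4-fold.
Codon 5 GCA (Ala): third position 4-fold.
Codon 6 UUC (Phe): third position 2-fold.
Codon 7 AUG (Met): third position 1-fold.
Codon 8 UGU (Cys): third position 2-fold.
Four-fold degenerate third positions: 4.

4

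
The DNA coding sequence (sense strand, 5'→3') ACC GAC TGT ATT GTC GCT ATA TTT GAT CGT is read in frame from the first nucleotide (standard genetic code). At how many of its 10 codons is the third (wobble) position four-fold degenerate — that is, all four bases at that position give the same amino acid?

4

Codon 1 ACC (Thr): third position 4-fold.
Codon 2 GAC (Asp): third position 2-fold.
Codon 3 TGT (Cys): third position 2-fold.
Codon 4 ATT (Ile): third position 3-fold.
Codon 5 GTC (Val): third position 4-fold.
Codon 6 GCT (Ala): third position 4-fold.
Codon 7 ATA (Ile): third position 3-fold.
Codon 8 TTT (Phe): third position 2-fold.
Codon 9 GAT (Asp): third position 2-fold.
Codon 10 CGT (Arg): third position 4-fold.
Four-fold degenerate third positions: 4.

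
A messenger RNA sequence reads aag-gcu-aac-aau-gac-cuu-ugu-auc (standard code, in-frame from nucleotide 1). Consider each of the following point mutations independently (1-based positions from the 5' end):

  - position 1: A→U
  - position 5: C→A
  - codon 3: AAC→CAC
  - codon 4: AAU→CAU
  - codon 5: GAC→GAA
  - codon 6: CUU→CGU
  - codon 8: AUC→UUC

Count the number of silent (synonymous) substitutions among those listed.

Codon 1: AAG (Lys) → UAG (Stop) — nonsense.
Codon 2: GCU (Ala) → GAU (Asp) — missense.
Codon 3: AAC (Asn) → CAC (His) — missense.
Codon 4: AAU (Asn) → CAU (His) — missense.
Codon 5: GAC (Asp) → GAA (Glu) — missense.
Codon 6: CUU (Leu) → CGU (Arg) — missense.
Codon 8: AUC (Ile) → UUC (Phe) — missense.
Synonymous: 0 of 7.

0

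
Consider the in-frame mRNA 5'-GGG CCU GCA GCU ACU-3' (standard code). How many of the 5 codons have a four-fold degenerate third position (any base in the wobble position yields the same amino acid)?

5

Codon 1 GGG (Gly): third position 4-fold.
Codon 2 CCU (Pro): third position 4-fold.
Codon 3 GCA (Ala): third position 4-fold.
Codon 4 GCU (Ala): third position 4-fold.
Codon 5 ACU (Thr): third position 4-fold.
Four-fold degenerate third positions: 5.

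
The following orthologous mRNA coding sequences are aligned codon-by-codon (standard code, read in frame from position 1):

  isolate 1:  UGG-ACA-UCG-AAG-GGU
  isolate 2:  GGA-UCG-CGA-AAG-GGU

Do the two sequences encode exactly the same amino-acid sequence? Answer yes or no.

Codon 1: UGG Trp / GGA Gly — nonsynonymous.
Codon 2: ACA Thr / UCG Ser — nonsynonymous.
Codon 3: UCG Ser / CGA Arg — nonsynonymous.
Codon 4: AAG Lys / AAG Lys — identical.
Codon 5: GGU Gly / GGU Gly — identical.
Nonsynonymous differences: 3 → different protein.

no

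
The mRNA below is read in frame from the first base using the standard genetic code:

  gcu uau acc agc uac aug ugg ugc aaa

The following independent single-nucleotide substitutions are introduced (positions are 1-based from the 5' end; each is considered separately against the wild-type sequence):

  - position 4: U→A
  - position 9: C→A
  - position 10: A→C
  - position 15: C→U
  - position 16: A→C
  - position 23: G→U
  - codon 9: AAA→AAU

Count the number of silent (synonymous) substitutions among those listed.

Codon 2: UAU (Tyr) → AAU (Asn) — missense.
Codon 3: ACC (Thr) → ACA (Thr) — synonymous.
Codon 4: AGC (Ser) → CGC (Arg) — missense.
Codon 5: UAC (Tyr) → UAU (Tyr) — synonymous.
Codon 6: AUG (Met) → CUG (Leu) — missense.
Codon 8: UGC (Cys) → UUC (Phe) — missense.
Codon 9: AAA (Lys) → AAU (Asn) — missense.
Synonymous: 2 of 7.

2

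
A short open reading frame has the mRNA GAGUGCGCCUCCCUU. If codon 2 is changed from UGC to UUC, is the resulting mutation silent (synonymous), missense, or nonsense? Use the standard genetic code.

Position 5 falls in codon 2: UGC → Cys.
After the substitution the codon is UUC → Phe.
Cys ≠ Phe, so this is a missense mutation.

missense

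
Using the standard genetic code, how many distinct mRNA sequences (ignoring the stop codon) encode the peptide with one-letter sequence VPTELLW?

Val: 4 codons.
Pro: 4 codons.
Thr: 4 codons.
Glu: 2 codons.
Leu: 6 codons.
Leu: 6 codons.
Trp: 1 codon.
4 × 4 × 4 × 2 × 6 × 6 × 1 = 4608.

4608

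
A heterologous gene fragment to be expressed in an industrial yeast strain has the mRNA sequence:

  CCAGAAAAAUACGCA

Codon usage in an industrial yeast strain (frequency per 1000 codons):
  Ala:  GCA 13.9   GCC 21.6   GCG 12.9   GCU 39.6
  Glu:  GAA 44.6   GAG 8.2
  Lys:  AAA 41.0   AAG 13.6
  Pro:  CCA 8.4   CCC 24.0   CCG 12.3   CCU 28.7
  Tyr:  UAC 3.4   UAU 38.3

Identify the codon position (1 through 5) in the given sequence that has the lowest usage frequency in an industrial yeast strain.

4

Codon 1 CCA (Pro): 8.4 per 1000.
Codon 2 GAA (Glu): 44.6 per 1000.
Codon 3 AAA (Lys): 41.0 per 1000.
Codon 4 UAC (Tyr): 3.4 per 1000.
Codon 5 GCA (Ala): 13.9 per 1000.
Lowest frequency is 3.4 at codon 4.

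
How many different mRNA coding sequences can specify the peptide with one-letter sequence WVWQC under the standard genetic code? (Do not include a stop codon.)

Trp: 1 codon.
Val: 4 codons.
Trp: 1 codon.
Gln: 2 codons.
Cys: 2 codons.
1 × 4 × 1 × 2 × 2 = 16.

16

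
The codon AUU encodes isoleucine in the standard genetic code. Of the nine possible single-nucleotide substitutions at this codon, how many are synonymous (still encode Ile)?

2

Position 1: none → 0 synonymous.
Position 2: none → 0 synonymous.
Position 3: AUC, AUA → 2 synonymous.
Total: 0 + 0 + 2 = 2.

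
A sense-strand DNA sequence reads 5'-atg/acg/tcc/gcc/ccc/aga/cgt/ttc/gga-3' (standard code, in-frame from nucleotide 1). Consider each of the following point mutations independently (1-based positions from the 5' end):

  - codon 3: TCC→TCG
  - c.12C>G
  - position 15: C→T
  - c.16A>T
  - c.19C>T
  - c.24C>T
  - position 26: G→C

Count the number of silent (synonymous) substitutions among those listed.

4

Codon 3: TCC (Ser) → TCG (Ser) — synonymous.
Codon 4: GCC (Ala) → GCG (Ala) — synonymous.
Codon 5: CCC (Pro) → CCT (Pro) — synonymous.
Codon 6: AGA (Arg) → TGA (Stop) — nonsense.
Codon 7: CGT (Arg) → TGT (Cys) — missense.
Codon 8: TTC (Phe) → TTT (Phe) — synonymous.
Codon 9: GGA (Gly) → GCA (Ala) — missense.
Synonymous: 4 of 7.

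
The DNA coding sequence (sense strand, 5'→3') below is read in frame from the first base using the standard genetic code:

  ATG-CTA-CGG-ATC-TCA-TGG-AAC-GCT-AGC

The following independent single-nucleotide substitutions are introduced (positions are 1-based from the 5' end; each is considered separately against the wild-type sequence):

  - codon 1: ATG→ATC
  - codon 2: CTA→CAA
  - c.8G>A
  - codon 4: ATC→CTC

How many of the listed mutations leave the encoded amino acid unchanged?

0

Codon 1: ATG (Met) → ATC (Ile) — missense.
Codon 2: CTA (Leu) → CAA (Gln) — missense.
Codon 3: CGG (Arg) → CAG (Gln) — missense.
Codon 4: ATC (Ile) → CTC (Leu) — missense.
Synonymous: 0 of 4.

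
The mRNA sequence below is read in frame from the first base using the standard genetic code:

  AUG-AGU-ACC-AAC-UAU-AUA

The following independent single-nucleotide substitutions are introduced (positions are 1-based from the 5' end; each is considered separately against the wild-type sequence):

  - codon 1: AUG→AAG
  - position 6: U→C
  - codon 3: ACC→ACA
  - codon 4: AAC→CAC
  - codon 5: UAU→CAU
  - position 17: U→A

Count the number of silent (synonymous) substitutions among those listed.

Codon 1: AUG (Met) → AAG (Lys) — missense.
Codon 2: AGU (Ser) → AGC (Ser) — synonymous.
Codon 3: ACC (Thr) → ACA (Thr) — synonymous.
Codon 4: AAC (Asn) → CAC (His) — missense.
Codon 5: UAU (Tyr) → CAU (His) — missense.
Codon 6: AUA (Ile) → AAA (Lys) — missense.
Synonymous: 2 of 6.

2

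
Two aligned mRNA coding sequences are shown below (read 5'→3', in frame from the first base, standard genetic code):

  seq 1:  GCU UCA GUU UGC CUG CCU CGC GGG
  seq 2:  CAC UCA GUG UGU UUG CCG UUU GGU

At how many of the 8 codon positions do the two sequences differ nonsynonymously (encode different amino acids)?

Codon 1: GCU Ala / CAC His — nonsynonymous.
Codon 2: UCA Ser / UCA Ser — identical.
Codon 3: GUU Val / GUG Val — synonymous.
Codon 4: UGC Cys / UGU Cys — synonymous.
Codon 5: CUG Leu / UUG Leu — synonymous.
Codon 6: CCU Pro / CCG Pro — synonymous.
Codon 7: CGC Arg / UUU Phe — nonsynonymous.
Codon 8: GGG Gly / GGU Gly — synonymous.
Nonsynonymous differences: 2.

2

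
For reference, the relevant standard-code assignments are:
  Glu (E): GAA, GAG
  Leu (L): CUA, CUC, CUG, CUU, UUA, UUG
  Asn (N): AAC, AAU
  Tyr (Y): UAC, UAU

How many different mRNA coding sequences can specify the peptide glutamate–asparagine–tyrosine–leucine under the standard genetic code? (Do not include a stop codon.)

Glu: 2 codons.
Asn: 2 codons.
Tyr: 2 codons.
Leu: 6 codons.
2 × 2 × 2 × 6 = 48.

48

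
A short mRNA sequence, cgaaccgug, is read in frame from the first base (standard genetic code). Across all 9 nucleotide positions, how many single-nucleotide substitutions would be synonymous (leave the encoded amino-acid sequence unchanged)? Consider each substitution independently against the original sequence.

Codon 1 (CGA, Arg): 4 synonymous substitutions.
Codon 2 (ACC, Thr): 3 synonymous substitutions.
Codon 3 (GUG, Val): 3 synonymous substitutions.
Total: 4 + 3 + 3 = 10.

10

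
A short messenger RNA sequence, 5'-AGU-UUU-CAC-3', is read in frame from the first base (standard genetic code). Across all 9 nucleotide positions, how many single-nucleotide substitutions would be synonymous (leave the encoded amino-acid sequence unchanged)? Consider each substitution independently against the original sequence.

3

Codon 1 (AGU, Ser): 1 synonymous substitution.
Codon 2 (UUU, Phe): 1 synonymous substitution.
Codon 3 (CAC, His): 1 synonymous substitution.
Total: 1 + 1 + 1 = 3.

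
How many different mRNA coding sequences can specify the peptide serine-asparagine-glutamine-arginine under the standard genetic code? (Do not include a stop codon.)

144

Ser: 6 codons.
Asn: 2 codons.
Gln: 2 codons.
Arg: 6 codons.
6 × 2 × 2 × 6 = 144.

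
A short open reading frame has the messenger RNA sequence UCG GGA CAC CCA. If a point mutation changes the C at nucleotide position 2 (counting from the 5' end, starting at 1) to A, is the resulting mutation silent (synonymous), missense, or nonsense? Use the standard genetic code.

nonsense

Position 2 falls in codon 1: UCG → Ser.
After the substitution the codon is UAG → Stop.
The new codon is a stop codon, so this is a nonsense mutation.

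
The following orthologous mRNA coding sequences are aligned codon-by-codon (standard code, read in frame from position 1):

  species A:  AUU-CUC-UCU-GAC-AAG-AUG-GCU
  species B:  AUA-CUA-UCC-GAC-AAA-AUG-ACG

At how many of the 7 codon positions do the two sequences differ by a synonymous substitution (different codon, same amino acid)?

4

Codon 1: AUU Ile / AUA Ile — synonymous.
Codon 2: CUC Leu / CUA Leu — synonymous.
Codon 3: UCU Ser / UCC Ser — synonymous.
Codon 4: GAC Asp / GAC Asp — identical.
Codon 5: AAG Lys / AAA Lys — synonymous.
Codon 6: AUG Met / AUG Met — identical.
Codon 7: GCU Ala / ACG Thr — nonsynonymous.
Synonymous differences: 4.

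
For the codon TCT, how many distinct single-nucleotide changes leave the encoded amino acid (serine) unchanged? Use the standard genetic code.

3

Position 1: none → 0 synonymous.
Position 2: none → 0 synonymous.
Position 3: TCC, TCA, TCG → 3 synonymous.
Total: 0 + 0 + 3 = 3.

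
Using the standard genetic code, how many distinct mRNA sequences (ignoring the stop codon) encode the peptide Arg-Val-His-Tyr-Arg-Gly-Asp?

Arg: 6 codons.
Val: 4 codons.
His: 2 codons.
Tyr: 2 codons.
Arg: 6 codons.
Gly: 4 codons.
Asp: 2 codons.
6 × 4 × 2 × 2 × 6 × 4 × 2 = 4608.

4608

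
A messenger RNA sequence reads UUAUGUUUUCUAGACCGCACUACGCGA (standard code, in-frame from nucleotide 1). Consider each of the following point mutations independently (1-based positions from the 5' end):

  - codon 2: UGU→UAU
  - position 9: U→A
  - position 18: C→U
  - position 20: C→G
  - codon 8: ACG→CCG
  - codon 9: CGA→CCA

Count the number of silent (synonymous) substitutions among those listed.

Codon 2: UGU (Cys) → UAU (Tyr) — missense.
Codon 3: UUU (Phe) → UUA (Leu) — missense.
Codon 6: CGC (Arg) → CGU (Arg) — synonymous.
Codon 7: ACU (Thr) → AGU (Ser) — missense.
Codon 8: ACG (Thr) → CCG (Pro) — missense.
Codon 9: CGA (Arg) → CCA (Pro) — missense.
Synonymous: 1 of 6.

1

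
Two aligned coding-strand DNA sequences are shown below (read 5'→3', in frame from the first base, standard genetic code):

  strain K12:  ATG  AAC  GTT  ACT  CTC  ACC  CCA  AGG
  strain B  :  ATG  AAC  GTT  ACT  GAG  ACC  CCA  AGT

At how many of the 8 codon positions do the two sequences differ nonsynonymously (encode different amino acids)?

2

Codon 1: ATG Met / ATG Met — identical.
Codon 2: AAC Asn / AAC Asn — identical.
Codon 3: GTT Val / GTT Val — identical.
Codon 4: ACT Thr / ACT Thr — identical.
Codon 5: CTC Leu / GAG Glu — nonsynonymous.
Codon 6: ACC Thr / ACC Thr — identical.
Codon 7: CCA Pro / CCA Pro — identical.
Codon 8: AGG Arg / AGT Ser — nonsynonymous.
Nonsynonymous differences: 2.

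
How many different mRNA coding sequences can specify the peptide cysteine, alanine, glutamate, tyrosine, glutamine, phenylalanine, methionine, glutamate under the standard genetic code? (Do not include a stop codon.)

Cys: 2 codons.
Ala: 4 codons.
Glu: 2 codons.
Tyr: 2 codons.
Gln: 2 codons.
Phe: 2 codons.
Met: 1 codon.
Glu: 2 codons.
2 × 4 × 2 × 2 × 2 × 2 × 1 × 2 = 256.

256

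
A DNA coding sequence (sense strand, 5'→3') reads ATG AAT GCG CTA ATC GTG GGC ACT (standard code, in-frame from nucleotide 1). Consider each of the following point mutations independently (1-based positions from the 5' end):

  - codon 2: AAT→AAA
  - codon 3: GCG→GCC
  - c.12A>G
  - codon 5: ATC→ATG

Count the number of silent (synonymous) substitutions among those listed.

Codon 2: AAT (Asn) → AAA (Lys) — missense.
Codon 3: GCG (Ala) → GCC (Ala) — synonymous.
Codon 4: CTA (Leu) → CTG (Leu) — synonymous.
Codon 5: ATC (Ile) → ATG (Met) — missense.
Synonymous: 2 of 4.

2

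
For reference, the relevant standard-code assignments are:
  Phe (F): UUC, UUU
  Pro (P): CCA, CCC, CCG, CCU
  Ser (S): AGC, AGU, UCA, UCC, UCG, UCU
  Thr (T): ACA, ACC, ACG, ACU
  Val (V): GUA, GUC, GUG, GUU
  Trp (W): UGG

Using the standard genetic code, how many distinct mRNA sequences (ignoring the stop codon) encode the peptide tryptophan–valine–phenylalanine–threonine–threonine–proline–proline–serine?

12288

Trp: 1 codon.
Val: 4 codons.
Phe: 2 codons.
Thr: 4 codons.
Thr: 4 codons.
Pro: 4 codons.
Pro: 4 codons.
Ser: 6 codons.
1 × 4 × 2 × 4 × 4 × 4 × 4 × 6 = 12288.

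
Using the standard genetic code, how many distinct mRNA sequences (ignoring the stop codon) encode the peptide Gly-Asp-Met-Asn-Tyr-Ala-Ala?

512

Gly: 4 codons.
Asp: 2 codons.
Met: 1 codon.
Asn: 2 codons.
Tyr: 2 codons.
Ala: 4 codons.
Ala: 4 codons.
4 × 2 × 1 × 2 × 2 × 4 × 4 = 512.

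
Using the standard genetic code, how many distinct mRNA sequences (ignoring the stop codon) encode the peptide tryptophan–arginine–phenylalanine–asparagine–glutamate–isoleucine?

Trp: 1 codon.
Arg: 6 codons.
Phe: 2 codons.
Asn: 2 codons.
Glu: 2 codons.
Ile: 3 codons.
1 × 6 × 2 × 2 × 2 × 3 = 144.

144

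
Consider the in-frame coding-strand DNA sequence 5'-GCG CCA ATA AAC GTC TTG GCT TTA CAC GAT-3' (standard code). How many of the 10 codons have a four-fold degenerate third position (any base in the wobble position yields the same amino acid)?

Codon 1 GCG (Ala): third position 4-fold.
Codon 2 CCA (Pro): third position 4-fold.
Codon 3 ATA (Ile): third position 3-fold.
Codon 4 AAC (Asn): third position 2-fold.
Codon 5 GTC (Val): third position 4-fold.
Codon 6 TTG (Leu): third position 2-fold.
Codon 7 GCT (Ala): third position 4-fold.
Codon 8 TTA (Leu): third position 2-fold.
Codon 9 CAC (His): third position 2-fold.
Codon 10 GAT (Asp): third position 2-fold.
Four-fold degenerate third positions: 4.

4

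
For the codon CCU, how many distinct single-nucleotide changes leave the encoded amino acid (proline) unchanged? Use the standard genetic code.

Position 1: none → 0 synonymous.
Position 2: none → 0 synonymous.
Position 3: CCC, CCA, CCG → 3 synonymous.
Total: 0 + 0 + 3 = 3.

3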